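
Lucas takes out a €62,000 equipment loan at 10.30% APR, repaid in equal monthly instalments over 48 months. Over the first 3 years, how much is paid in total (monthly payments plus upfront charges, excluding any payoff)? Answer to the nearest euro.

€56,931

At 10.30% the monthly rate is 0.0085833, so the payment is 62,000 × 0.0085833 / (1 − 1.0085833^−48) = €1,581.43.
Total outlay = 36 × €1,581.43 = €56,931.48.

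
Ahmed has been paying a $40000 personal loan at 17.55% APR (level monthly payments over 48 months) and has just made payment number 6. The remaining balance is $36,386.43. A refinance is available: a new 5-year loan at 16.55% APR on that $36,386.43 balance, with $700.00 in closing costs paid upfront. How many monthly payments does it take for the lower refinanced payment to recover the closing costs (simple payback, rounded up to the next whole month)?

3 months

Current payment = 40,000 × 17.55%/12 / (1 − (1+0.0146250)^−48) = $1,165.62.
Refinanced payment = 36,386.43 × 0.0137917 / (1 − (1+0.0137917)^−60) = $895.52.
Monthly savings = $1,165.62 − $895.52 = $270.10.
Break-even = $700.00 / $270.10 = 2.59 → 3 months.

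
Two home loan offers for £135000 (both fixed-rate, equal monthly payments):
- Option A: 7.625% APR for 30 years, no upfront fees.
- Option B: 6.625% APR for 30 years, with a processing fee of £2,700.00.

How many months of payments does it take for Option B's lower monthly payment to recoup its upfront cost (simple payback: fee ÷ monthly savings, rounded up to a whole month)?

Option A: monthly rate = 7.625%/12 = 0.0063542; payment = 135,000 × 0.0063542 / (1 − (1+0.0063542)^−360) = £955.52.
Option B: at 6.625% the monthly rate is 0.0055208, so the payment is 135,000 × 0.0055208 / (1 − 1.0055208^−360) = £864.42.
Monthly savings = £955.52 − £864.42 = £91.10.
Break-even = £2,700.00 / £91.10 = 29.64 → 30 months.

30 months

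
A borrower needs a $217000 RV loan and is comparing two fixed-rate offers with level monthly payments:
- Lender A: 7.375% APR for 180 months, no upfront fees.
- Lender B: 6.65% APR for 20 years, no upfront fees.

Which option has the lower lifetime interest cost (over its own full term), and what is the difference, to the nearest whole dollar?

Lender A: at 7.375% the monthly rate is 0.0061458, so the payment is 217,000 × 0.0061458 / (1 − 1.0061458^−180) = $1,996.23.
Total interest on Lender A = 180 × $1,996.23 − $217,000 = $142,321.40.
Lender B: at 6.65% the monthly rate is 0.0055417, so the payment is 217,000 × 0.0055417 / (1 − 1.0055417^−240) = $1,637.11.
Total interest on Lender B = 240 × $1,637.11 − $217,000 = $175,906.40.
Lender A is lower by $33,585.00.

Lender A by $33,585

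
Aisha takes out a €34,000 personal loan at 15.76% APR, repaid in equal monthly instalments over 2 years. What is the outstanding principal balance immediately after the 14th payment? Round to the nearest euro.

€15,469

With monthly rate i = 15.76%/12 = 0.0131333, the balance after k of n payments is P · [(1+i)^n − (1+i)^k] / [(1+i)^n − 1].
(1+0.0131333)^24 = 1.36772412 and (1+0.0131333)^14 = 1.20041790, so the balance is 34,000 × (1.36772412 − 1.20041790) / (1.36772412 − 1) = €15,469.24.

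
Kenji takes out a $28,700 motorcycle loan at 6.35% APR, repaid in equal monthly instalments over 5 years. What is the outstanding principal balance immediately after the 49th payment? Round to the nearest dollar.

With monthly rate i = 6.35%/12 = 0.0052917, the balance after k of n payments is P · [(1+i)^n − (1+i)^k] / [(1+i)^n − 1].
(1+0.0052917)^60 = 1.37253981 and (1+0.0052917)^49 = 1.29512606, so the balance is 28,700 × (1.37253981 − 1.29512606) / (1.37253981 − 1) = $5,963.86.

$5,964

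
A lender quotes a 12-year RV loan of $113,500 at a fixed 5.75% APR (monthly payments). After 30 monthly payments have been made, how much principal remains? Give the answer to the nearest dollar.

$95,829

With monthly rate i = 5.75%/12 = 0.0047917, the balance after k of n payments is P · [(1+i)^n − (1+i)^k] / [(1+i)^n − 1].
(1+0.0047917)^144 = 1.99043287 and (1+0.0047917)^30 = 1.15419911, so the balance is 113,500 × (1.99043287 − 1.15419911) / (1.99043287 − 1) = $95,829.34.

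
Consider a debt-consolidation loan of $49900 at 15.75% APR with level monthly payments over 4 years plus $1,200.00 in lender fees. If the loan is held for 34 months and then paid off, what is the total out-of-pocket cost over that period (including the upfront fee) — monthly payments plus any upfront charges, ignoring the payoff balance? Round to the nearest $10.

$49,070

Monthly rate = 15.75%/12 = 0.0131250; payment = 49,900 × 0.0131250 / (1 − (1+0.0131250)^−48) = $1,407.80.
Total outlay = 34 × $1,407.80 + $1,200.00 = $49,065.20.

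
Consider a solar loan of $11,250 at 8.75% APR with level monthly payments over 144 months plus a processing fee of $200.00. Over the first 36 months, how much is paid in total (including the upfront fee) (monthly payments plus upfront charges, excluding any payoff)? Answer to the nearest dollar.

Monthly rate = 8.75%/12 = 0.0072917; payment = 11,250 × 0.0072917 / (1 − (1+0.0072917)^−144) = $126.45.
Total outlay = 36 × $126.45 + $200.00 = $4,752.20.

$4,752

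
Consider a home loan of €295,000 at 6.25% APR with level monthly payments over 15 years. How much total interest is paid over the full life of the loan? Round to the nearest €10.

€160,290

Monthly rate = 6.25%/12 = 0.0052083; payment = 295,000 × 0.0052083 / (1 − (1+0.0052083)^−180) = €2,529.40.
Total paid = 180 × €2,529.40 = €455,292.00; interest = €455,292.00 − €295,000 = €160,292.00.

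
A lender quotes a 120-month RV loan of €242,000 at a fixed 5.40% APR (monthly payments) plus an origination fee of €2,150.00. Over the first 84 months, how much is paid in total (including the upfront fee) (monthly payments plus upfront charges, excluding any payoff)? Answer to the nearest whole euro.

€221,756

Monthly rate = 5.4%/12 = 0.0045000; payment = 242,000 × 0.0045000 / (1 − (1+0.0045000)^−120) = €2,614.36.
Total outlay = 84 × €2,614.36 + €2,150.00 = €221,756.24.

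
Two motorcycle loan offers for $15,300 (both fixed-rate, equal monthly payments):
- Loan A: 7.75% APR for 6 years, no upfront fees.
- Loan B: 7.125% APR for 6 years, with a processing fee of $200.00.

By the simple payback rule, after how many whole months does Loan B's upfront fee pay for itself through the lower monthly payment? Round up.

Loan A: at 7.75% the monthly rate is 0.0064583, so the payment is 15,300 × 0.0064583 / (1 − 1.0064583^−72) = $266.39.
Loan B: monthly rate = 7.125%/12 = 0.0059375; payment = 15,300 × 0.0059375 / (1 − (1+0.0059375)^−72) = $261.77.
Monthly savings = $266.39 − $261.77 = $4.62.
Break-even = $200.00 / $4.62 = 43.29 → 44 months.

44 months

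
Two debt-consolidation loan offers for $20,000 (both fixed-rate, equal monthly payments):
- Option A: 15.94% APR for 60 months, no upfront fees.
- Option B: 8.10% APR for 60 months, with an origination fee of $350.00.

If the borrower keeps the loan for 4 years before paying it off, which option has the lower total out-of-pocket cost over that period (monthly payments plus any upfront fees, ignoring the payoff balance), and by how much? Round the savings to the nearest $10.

Option A: monthly rate = 15.94%/12 = 0.0132833; payment = 20,000 × 0.0132833 / (1 − (1+0.0132833)^−60) = $485.72.
Option B: monthly rate = 8.1%/12 = 0.0067500; payment = 20,000 × 0.0067500 / (1 − (1+0.0067500)^−60) = $406.49.
Over 48 months: Option A costs 48 × $485.72 = $23,314.56; Option B costs 48 × $406.49 + $350.00 = $19,861.52.
Option B is cheaper by $23,314.56 − $19,861.52 = $3,453.04.

Option B by $3,450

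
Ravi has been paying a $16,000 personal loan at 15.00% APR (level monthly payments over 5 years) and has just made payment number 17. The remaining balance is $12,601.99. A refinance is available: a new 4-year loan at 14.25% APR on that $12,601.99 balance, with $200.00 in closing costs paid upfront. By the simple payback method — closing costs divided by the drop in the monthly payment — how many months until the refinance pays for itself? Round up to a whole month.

Current payment = 16,000 × 15%/12 / (1 − (1+0.0125000)^−60) = $380.64.
Refinanced payment = 12,601.99 × 0.0118750 / (1 − (1+0.0118750)^−48) = $345.95.
Monthly savings = $380.64 − $345.95 = $34.69.
Break-even = $200.00 / $34.69 = 5.77 → 6 months.

6 months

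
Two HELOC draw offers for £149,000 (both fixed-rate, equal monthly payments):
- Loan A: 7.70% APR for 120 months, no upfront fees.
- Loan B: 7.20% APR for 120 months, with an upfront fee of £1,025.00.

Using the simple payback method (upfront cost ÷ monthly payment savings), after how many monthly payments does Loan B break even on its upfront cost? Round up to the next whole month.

Loan A: at 7.70% the monthly rate is 0.0064167, so the payment is 149,000 × 0.0064167 / (1 − 1.0064167^−120) = £1,784.25.
Loan B: at 7.20% the monthly rate is 0.0060000, so the payment is 149,000 × 0.0060000 / (1 − 1.0060000^−120) = £1,745.41.
Monthly savings = £1,784.25 − £1,745.41 = £38.84.
Break-even = £1,025.00 / £38.84 = 26.39 → 27 months.

27 months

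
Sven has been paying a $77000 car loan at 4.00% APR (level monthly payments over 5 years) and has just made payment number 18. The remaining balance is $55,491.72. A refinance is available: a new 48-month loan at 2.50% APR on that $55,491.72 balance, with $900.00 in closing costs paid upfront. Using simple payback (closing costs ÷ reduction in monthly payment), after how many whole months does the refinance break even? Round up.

5 months

Current payment = 77,000 × 4%/12 / (1 − (1+0.0033333)^−60) = $1,418.07.
Refinanced payment = 55,491.72 × 0.0020833 / (1 − (1+0.0020833)^−48) = $1,216.05.
Monthly savings = $1,418.07 − $1,216.05 = $202.02.
Break-even = $900.00 / $202.02 = 4.46 → 5 months.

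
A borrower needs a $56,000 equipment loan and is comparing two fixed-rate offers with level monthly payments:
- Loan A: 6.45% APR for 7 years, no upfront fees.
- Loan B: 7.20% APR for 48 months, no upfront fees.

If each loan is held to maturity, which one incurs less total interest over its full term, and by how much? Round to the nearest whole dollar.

Loan B by $5,121

Loan A: monthly rate = 6.45%/12 = 0.0053750; payment = 56,000 × 0.0053750 / (1 − (1+0.0053750)^−84) = $830.21.
Total interest on Loan A = 84 × $830.21 − $56,000 = $13,737.64.
Loan B: monthly rate = 7.2%/12 = 0.0060000; payment = 56,000 × 0.0060000 / (1 − (1+0.0060000)^−48) = $1,346.19.
Total interest on Loan B = 48 × $1,346.19 − $56,000 = $8,617.12.
Loan B is lower by $5,120.52.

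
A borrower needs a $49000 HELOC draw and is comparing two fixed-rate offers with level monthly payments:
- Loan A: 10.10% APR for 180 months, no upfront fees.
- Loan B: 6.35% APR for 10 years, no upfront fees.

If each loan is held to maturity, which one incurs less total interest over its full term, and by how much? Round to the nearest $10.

Loan A: at 10.10% the monthly rate is 0.0084167, so the payment is 49,000 × 0.0084167 / (1 − 1.0084167^−180) = $529.56.
Total interest on Loan A = 180 × $529.56 − $49,000 = $46,320.80.
Loan B: at 6.35% the monthly rate is 0.0052917, so the payment is 49,000 × 0.0052917 / (1 − 1.0052917^−120) = $552.65.
Total interest on Loan B = 120 × $552.65 − $49,000 = $17,318.00.
Loan B is lower by $29,002.80.

Loan B by $29,000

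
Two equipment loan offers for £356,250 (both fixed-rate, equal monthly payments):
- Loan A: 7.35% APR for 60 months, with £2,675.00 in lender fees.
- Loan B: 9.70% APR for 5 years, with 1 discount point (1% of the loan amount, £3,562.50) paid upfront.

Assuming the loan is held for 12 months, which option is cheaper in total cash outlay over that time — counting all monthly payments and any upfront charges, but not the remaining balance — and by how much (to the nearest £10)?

Loan A: at 7.35% the monthly rate is 0.0061250, so the payment is 356,250 × 0.0061250 / (1 − 1.0061250^−60) = £7,113.15.
Loan B: monthly rate = 9.7%/12 = 0.0080833; payment = 356,250 × 0.0080833 / (1 − (1+0.0080833)^−60) = £7,516.78.
Over 12 months: Loan A costs 12 × £7,113.15 + £2,675.00 = £88,032.80; Loan B costs 12 × £7,516.78 + £3,562.50 = £93,763.86.
Loan A is cheaper by £93,763.86 − £88,032.80 = £5,731.06.

Loan A by £5,730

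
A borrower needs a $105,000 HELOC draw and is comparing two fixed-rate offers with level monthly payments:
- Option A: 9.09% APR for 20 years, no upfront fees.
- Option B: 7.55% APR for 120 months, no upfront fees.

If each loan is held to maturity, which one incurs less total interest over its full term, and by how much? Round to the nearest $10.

Option A: monthly rate = 9.09%/12 = 0.0075750; payment = 105,000 × 0.0075750 / (1 − (1+0.0075750)^−240) = $950.80.
Total interest on Option A = 240 × $950.80 − $105,000 = $123,192.00.
Option B: monthly rate = 7.55%/12 = 0.0062917; payment = 105,000 × 0.0062917 / (1 − (1+0.0062917)^−120) = $1,249.11.
Total interest on Option B = 120 × $1,249.11 − $105,000 = $44,893.20.
Option B is lower by $78,298.80.

Option B by $78,300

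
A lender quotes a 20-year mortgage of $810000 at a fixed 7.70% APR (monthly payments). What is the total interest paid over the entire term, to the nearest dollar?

$779,933

Monthly rate = 7.7%/12 = 0.0064167; payment = 810,000 × 0.0064167 / (1 − (1+0.0064167)^−240) = $6,624.72.
Total paid = 240 × $6,624.72 = $1,589,932.80; interest = $1,589,932.80 − $810,000 = $779,932.80.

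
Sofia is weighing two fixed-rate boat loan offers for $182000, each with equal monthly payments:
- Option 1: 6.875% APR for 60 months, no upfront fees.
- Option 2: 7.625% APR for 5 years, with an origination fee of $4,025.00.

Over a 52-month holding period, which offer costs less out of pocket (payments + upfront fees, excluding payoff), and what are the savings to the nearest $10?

Option 1 by $7,390

Option 1: monthly rate = 6.875%/12 = 0.0057292; payment = 182,000 × 0.0057292 / (1 − (1+0.0057292)^−60) = $3,593.09.
Option 2: at 7.625% the monthly rate is 0.0063542, so the payment is 182,000 × 0.0063542 / (1 − 1.0063542^−60) = $3,657.73.
Over 52 months: Option 1 costs 52 × $3,593.09 = $186,840.68; Option 2 costs 52 × $3,657.73 + $4,025.00 = $194,226.96.
Option 1 is cheaper by $194,226.96 − $186,840.68 = $7,386.28.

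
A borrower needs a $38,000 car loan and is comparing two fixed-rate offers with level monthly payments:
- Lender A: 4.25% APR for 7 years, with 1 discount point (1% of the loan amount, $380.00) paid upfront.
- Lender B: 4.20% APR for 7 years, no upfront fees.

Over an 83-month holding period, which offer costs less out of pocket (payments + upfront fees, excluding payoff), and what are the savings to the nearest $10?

Lender B by $450

Lender A: at 4.25% the monthly rate is 0.0035417, so the payment is 38,000 × 0.0035417 / (1 − 1.0035417^−84) = $523.80.
Lender B: monthly rate = 4.2%/12 = 0.0035000; payment = 38,000 × 0.0035000 / (1 − (1+0.0035000)^−84) = $522.92.
Over 83 months: Lender A costs 83 × $523.80 + $380.00 = $43,855.40; Lender B costs 83 × $522.92 = $43,402.36.
Lender B is cheaper by $43,855.40 − $43,402.36 = $453.04.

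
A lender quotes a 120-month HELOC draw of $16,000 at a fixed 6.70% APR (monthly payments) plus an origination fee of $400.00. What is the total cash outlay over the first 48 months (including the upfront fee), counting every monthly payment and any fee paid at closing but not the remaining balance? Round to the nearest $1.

At 6.70% the monthly rate is 0.0055833, so the payment is 16,000 × 0.0055833 / (1 − 1.0055833^−120) = $183.31.
Total outlay = 48 × $183.31 + $400.00 = $9,198.88.

$9,199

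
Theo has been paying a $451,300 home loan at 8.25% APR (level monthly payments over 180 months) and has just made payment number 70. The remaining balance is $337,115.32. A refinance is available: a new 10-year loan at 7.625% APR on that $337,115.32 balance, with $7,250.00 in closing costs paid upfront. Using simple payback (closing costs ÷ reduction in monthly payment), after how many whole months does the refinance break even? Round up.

21 months

Current payment = 451,300 × 8.25%/12 / (1 − (1+0.0068750)^−180) = $4,378.24.
Refinanced payment = 337,115.32 × 0.0063542 / (1 − (1+0.0063542)^−120) = $4,023.65.
Monthly savings = $4,378.24 − $4,023.65 = $354.59.
Break-even = $7,250.00 / $354.59 = 20.45 → 21 months.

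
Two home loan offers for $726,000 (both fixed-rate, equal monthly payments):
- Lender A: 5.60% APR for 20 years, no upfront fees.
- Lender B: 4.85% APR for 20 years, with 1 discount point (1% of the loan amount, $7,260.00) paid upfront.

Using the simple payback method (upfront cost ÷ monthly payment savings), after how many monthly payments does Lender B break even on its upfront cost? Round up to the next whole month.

24 months

Lender A: monthly rate = 5.6%/12 = 0.0046667; payment = 726,000 × 0.0046667 / (1 − (1+0.0046667)^−240) = $5,035.15.
Lender B: monthly rate = 4.85%/12 = 0.0040417; payment = 726,000 × 0.0040417 / (1 − (1+0.0040417)^−240) = $4,731.32.
Monthly savings = $5,035.15 − $4,731.32 = $303.83.
Break-even = $7,260.00 / $303.83 = 23.89 → 24 months.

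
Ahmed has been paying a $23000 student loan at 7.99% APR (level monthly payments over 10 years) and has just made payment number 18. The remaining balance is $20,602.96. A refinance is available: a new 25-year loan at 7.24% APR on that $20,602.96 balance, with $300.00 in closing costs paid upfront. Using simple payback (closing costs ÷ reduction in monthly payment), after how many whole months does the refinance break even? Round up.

Current payment = 23,000 × 7.99%/12 / (1 − (1+0.0066583)^−120) = $278.93.
Refinanced payment = 20,602.96 × 0.0060333 / (1 − (1+0.0060333)^−300) = $148.79.
Monthly savings = $278.93 − $148.79 = $130.14.
Break-even = $300.00 / $130.14 = 2.31 → 3 months.

3 months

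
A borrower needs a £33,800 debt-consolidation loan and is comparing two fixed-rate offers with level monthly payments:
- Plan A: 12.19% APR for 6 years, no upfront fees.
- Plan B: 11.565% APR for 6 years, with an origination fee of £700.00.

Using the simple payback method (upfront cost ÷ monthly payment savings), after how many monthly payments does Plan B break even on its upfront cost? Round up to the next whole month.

64 months

Plan A: monthly rate = 12.19%/12 = 0.0101583; payment = 33,800 × 0.0101583 / (1 − (1+0.0101583)^−72) = £664.14.
Plan B: monthly rate = 11.565%/12 = 0.0096375; payment = 33,800 × 0.0096375 / (1 − (1+0.0096375)^−72) = £653.18.
Monthly savings = £664.14 − £653.18 = £10.96.
Break-even = £700.00 / £10.96 = 63.87 → 64 months.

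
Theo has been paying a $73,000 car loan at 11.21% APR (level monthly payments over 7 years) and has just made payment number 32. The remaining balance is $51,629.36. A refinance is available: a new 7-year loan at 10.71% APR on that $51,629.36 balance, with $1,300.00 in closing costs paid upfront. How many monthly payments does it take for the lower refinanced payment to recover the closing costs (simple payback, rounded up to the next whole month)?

4 months

Current payment = 73,000 × 11.21%/12 / (1 − (1+0.0093417)^−84) = $1,258.01.
Refinanced payment = 51,629.36 × 0.0089250 / (1 − (1+0.0089250)^−84) = $876.17.
Monthly savings = $1,258.01 − $876.17 = $381.84.
Break-even = $1,300.00 / $381.84 = 3.40 → 4 months.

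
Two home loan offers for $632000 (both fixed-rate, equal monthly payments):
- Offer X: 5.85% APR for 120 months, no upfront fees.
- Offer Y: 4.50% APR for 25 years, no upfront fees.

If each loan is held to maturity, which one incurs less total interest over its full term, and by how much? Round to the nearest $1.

Offer X: at 5.85% the monthly rate is 0.0048750, so the payment is 632,000 × 0.0048750 / (1 − 1.0048750^−120) = $6,968.98.
Total interest on Offer X = 120 × $6,968.98 − $632,000 = $204,277.60.
Offer Y: monthly rate = 4.5%/12 = 0.0037500; payment = 632,000 × 0.0037500 / (1 − (1+0.0037500)^−300) = $3,512.86.
Total interest on Offer Y = 300 × $3,512.86 − $632,000 = $421,858.00.
Offer X is lower by $217,580.40.

Offer X by $217,580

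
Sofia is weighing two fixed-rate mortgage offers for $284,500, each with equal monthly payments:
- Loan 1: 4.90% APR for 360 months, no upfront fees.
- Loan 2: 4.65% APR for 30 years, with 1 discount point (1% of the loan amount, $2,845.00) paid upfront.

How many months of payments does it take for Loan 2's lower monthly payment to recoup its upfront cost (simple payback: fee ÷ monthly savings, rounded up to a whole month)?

67 months

Loan 1: at 4.90% the monthly rate is 0.0040833, so the payment is 284,500 × 0.0040833 / (1 − 1.0040833^−360) = $1,509.92.
Loan 2: monthly rate = 4.65%/12 = 0.0038750; payment = 284,500 × 0.0038750 / (1 − (1+0.0038750)^−360) = $1,466.99.
Monthly savings = $1,509.92 − $1,466.99 = $42.93.
Break-even = $2,845.00 / $42.93 = 66.27 → 67 months.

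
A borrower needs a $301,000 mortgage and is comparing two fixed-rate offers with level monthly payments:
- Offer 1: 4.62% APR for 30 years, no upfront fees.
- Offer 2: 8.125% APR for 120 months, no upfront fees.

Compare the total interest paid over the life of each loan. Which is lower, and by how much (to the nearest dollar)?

Offer 2 by $116,173

Offer 1: monthly rate = 4.62%/12 = 0.0038500; payment = 301,000 × 0.0038500 / (1 − (1+0.0038500)^−360) = $1,546.66.
Total interest on Offer 1 = 360 × $1,546.66 − $301,000 = $255,797.60.
Offer 2: at 8.125% the monthly rate is 0.0067708, so the payment is 301,000 × 0.0067708 / (1 − 1.0067708^−120) = $3,671.87.
Total interest on Offer 2 = 120 × $3,671.87 − $301,000 = $139,624.40.
Offer 2 is lower by $116,173.20.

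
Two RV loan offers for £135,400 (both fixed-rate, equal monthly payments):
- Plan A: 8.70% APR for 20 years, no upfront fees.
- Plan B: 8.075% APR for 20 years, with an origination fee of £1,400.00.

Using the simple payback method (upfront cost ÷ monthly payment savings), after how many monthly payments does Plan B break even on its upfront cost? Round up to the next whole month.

Plan A: monthly rate = 8.7%/12 = 0.0072500; payment = 135,400 × 0.0072500 / (1 − (1+0.0072500)^−240) = £1,192.23.
Plan B: monthly rate = 8.075%/12 = 0.0067292; payment = 135,400 × 0.0067292 / (1 − (1+0.0067292)^−240) = £1,138.87.
Monthly savings = £1,192.23 − £1,138.87 = £53.36.
Break-even = £1,400.00 / £53.36 = 26.24 → 27 months.

27 months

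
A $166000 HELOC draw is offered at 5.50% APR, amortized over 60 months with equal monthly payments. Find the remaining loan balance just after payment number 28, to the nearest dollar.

$94,175

With monthly rate i = 5.5%/12 = 0.0045833, the balance after k of n payments is P · [(1+i)^n − (1+i)^k] / [(1+i)^n − 1].
(1+0.0045833)^60 = 1.31570377 and (1+0.0045833)^28 = 1.13659862, so the balance is 166,000 × (1.31570377 − 1.13659862) / (1.31570377 − 1) = $94,175.17.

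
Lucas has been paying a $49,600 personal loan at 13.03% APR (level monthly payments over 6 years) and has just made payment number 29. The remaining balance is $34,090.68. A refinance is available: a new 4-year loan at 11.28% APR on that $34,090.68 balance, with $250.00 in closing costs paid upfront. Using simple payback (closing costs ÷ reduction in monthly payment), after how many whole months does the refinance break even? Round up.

3 months

Current payment = 49,600 × 13.03%/12 / (1 − (1+0.0108583)^−72) = $996.46.
Refinanced payment = 34,090.68 × 0.0094000 / (1 − (1+0.0094000)^−48) = $885.73.
Monthly savings = $996.46 − $885.73 = $110.73.
Break-even = $250.00 / $110.73 = 2.26 → 3 months.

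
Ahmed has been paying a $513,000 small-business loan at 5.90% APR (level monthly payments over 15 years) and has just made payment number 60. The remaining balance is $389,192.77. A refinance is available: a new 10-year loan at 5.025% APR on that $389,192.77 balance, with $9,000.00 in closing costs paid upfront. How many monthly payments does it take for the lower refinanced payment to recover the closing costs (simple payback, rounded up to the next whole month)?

54 months

Current payment = 513,000 × 5.9%/12 / (1 − (1+0.0049167)^−180) = $4,301.32.
Refinanced payment = 389,192.77 × 0.0041875 / (1 − (1+0.0041875)^−120) = $4,132.75.
Monthly savings = $4,301.32 − $4,132.75 = $168.57.
Break-even = $9,000.00 / $168.57 = 53.39 → 54 months.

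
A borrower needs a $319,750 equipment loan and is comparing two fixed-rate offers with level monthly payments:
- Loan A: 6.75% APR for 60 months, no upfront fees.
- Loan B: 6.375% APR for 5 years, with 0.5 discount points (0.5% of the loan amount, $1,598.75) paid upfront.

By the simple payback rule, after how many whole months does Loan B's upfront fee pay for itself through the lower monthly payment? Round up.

29 months

Loan A: monthly rate = 6.75%/12 = 0.0056250; payment = 319,750 × 0.0056250 / (1 − (1+0.0056250)^−60) = $6,293.79.
Loan B: at 6.375% the monthly rate is 0.0053125, so the payment is 319,750 × 0.0053125 / (1 − 1.0053125^−60) = $6,237.57.
Monthly savings = $6,293.79 − $6,237.57 = $56.22.
Break-even = $1,598.75 / $56.22 = 28.44 → 29 months.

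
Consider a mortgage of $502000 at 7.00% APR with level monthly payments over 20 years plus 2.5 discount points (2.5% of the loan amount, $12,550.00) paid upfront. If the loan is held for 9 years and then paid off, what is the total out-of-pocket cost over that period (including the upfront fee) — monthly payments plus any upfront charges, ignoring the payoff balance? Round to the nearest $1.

$432,886

Monthly rate = 7%/12 = 0.0058333; payment = 502,000 × 0.0058333 / (1 − (1+0.0058333)^−240) = $3,892.00.
Total outlay = 108 × $3,892.00 + $12,550.00 = $432,886.00.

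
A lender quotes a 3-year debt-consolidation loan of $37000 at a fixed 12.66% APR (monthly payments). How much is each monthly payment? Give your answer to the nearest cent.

$1,240.63

Monthly rate = 12.66%/12 = 0.0105500; payment = 37,000 × 0.0105500 / (1 − (1+0.0105500)^−36) = $1,240.63.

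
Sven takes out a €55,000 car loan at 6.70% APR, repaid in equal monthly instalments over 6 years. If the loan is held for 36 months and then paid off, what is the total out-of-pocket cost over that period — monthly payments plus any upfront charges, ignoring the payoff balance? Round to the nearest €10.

€33,470

At 6.70% the monthly rate is 0.0055833, so the payment is 55,000 × 0.0055833 / (1 − 1.0055833^−72) = €929.79.
Total outlay = 36 × €929.79 = €33,472.44.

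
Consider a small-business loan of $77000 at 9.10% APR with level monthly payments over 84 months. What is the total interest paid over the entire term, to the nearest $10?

Monthly rate = 9.1%/12 = 0.0075833; payment = 77,000 × 0.0075833 / (1 − (1+0.0075833)^−84) = $1,242.77.
Total paid = 84 × $1,242.77 = $104,392.68; interest = $104,392.68 − $77,000 = $27,392.68.

$27,390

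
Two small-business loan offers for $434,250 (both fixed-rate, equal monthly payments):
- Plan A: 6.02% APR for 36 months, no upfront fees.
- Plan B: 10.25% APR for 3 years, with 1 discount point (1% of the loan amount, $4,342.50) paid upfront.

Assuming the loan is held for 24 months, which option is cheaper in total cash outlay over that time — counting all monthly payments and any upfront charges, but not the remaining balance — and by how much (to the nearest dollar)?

Plan A: at 6.02% the monthly rate is 0.0050167, so the payment is 434,250 × 0.0050167 / (1 − 1.0050167^−36) = $13,214.66.
Plan B: at 10.25% the monthly rate is 0.0085417, so the payment is 434,250 × 0.0085417 / (1 − 1.0085417^−36) = $14,063.05.
Over 24 months: Plan A costs 24 × $13,214.66 = $317,151.84; Plan B costs 24 × $14,063.05 + $4,342.50 = $341,855.70.
Plan A is cheaper by $341,855.70 − $317,151.84 = $24,703.86.

Plan A by $24,704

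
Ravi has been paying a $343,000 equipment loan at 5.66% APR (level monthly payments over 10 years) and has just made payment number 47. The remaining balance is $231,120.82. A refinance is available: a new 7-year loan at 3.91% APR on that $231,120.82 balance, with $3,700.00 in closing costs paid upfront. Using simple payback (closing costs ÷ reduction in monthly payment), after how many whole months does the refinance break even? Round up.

7 months

Current payment = 343,000 × 5.66%/12 / (1 − (1+0.0047167)^−120) = $3,749.70.
Refinanced payment = 231,120.82 × 0.0032583 / (1 − (1+0.0032583)^−84) = $3,149.58.
Monthly savings = $3,749.70 − $3,149.58 = $600.12.
Break-even = $3,700.00 / $600.12 = 6.17 → 7 months.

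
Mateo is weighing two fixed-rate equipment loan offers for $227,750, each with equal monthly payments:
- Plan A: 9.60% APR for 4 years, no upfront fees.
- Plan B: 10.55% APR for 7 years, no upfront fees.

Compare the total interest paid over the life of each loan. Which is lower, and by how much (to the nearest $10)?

Plan A: monthly rate = 9.6%/12 = 0.0080000; payment = 227,750 × 0.0080000 / (1 − (1+0.0080000)^−48) = $5,732.68.
Total interest on Plan A = 48 × $5,732.68 − $227,750 = $47,418.64.
Plan B: monthly rate = 10.55%/12 = 0.0087917; payment = 227,750 × 0.0087917 / (1 − (1+0.0087917)^−84) = $3,845.96.
Total interest on Plan B = 84 × $3,845.96 − $227,750 = $95,310.64.
Plan A is lower by $47,892.00.

Plan A by $47,890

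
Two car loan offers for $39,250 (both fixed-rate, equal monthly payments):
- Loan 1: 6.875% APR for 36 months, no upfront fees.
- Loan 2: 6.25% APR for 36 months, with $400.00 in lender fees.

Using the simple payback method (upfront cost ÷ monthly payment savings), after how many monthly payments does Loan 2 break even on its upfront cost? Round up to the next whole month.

36 months

Loan 1: at 6.875% the monthly rate is 0.0057292, so the payment is 39,250 × 0.0057292 / (1 − 1.0057292^−36) = $1,209.68.
Loan 2: monthly rate = 6.25%/12 = 0.0052083; payment = 39,250 × 0.0052083 / (1 − (1+0.0052083)^−36) = $1,198.51.
Monthly savings = $1,209.68 − $1,198.51 = $11.17.
Break-even = $400.00 / $11.17 = 35.81 → 36 months.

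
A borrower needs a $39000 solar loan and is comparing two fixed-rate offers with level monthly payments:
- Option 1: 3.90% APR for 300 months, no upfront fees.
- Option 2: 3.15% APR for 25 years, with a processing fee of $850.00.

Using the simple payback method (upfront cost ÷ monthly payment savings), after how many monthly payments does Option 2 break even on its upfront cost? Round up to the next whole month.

55 months

Option 1: at 3.90% the monthly rate is 0.0032500, so the payment is 39,000 × 0.0032500 / (1 − 1.0032500^−300) = $203.71.
Option 2: at 3.15% the monthly rate is 0.0026250, so the payment is 39,000 × 0.0026250 / (1 − 1.0026250^−300) = $188.00.
Monthly savings = $203.71 − $188.00 = $15.71.
Break-even = $850.00 / $15.71 = 54.11 → 55 months.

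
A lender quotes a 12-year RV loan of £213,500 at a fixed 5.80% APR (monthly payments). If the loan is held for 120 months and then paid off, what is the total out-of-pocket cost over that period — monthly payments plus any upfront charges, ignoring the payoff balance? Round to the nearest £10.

£247,370

At 5.80% the monthly rate is 0.0048333, so the payment is 213,500 × 0.0048333 / (1 − 1.0048333^−144) = £2,061.41.
Total outlay = 120 × £2,061.41 = £247,369.20.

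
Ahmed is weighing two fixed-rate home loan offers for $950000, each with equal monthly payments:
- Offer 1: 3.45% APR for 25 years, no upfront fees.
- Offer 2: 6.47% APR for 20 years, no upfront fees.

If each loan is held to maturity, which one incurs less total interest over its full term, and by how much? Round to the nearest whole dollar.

Offer 1 by $276,736

Offer 1: at 3.45% the monthly rate is 0.0028750, so the payment is 950,000 × 0.0028750 / (1 − 1.0028750^−300) = $4,730.49.
Total interest on Offer 1 = 300 × $4,730.49 − $950,000 = $469,147.00.
Offer 2: at 6.47% the monthly rate is 0.0053917, so the payment is 950,000 × 0.0053917 / (1 − 1.0053917^−240) = $7,066.18.
Total interest on Offer 2 = 240 × $7,066.18 − $950,000 = $745,883.20.
Offer 1 is lower by $276,736.20.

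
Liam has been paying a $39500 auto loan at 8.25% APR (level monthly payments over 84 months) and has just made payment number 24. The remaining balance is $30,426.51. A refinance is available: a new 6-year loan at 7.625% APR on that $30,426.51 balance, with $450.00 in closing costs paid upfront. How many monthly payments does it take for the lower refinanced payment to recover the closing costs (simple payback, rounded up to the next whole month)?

5 months

Current payment = 39,500 × 8.25%/12 / (1 − (1+0.0068750)^−84) = $620.59.
Refinanced payment = 30,426.51 × 0.0063542 / (1 − (1+0.0063542)^−72) = $527.92.
Monthly savings = $620.59 − $527.92 = $92.67.
Break-even = $450.00 / $92.67 = 4.86 → 5 months.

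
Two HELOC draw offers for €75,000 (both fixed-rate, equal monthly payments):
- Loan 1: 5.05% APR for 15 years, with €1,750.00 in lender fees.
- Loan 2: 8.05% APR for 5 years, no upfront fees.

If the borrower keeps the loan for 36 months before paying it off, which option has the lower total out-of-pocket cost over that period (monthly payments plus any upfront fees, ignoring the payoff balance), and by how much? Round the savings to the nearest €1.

Loan 1 by €31,639

Loan 1: monthly rate = 5.05%/12 = 0.0042083; payment = 75,000 × 0.0042083 / (1 − (1+0.0042083)^−180) = €595.05.
Loan 2: monthly rate = 8.05%/12 = 0.0067083; payment = 75,000 × 0.0067083 / (1 − (1+0.0067083)^−60) = €1,522.52.
Over 36 months: Loan 1 costs 36 × €595.05 + €1,750.00 = €23,171.80; Loan 2 costs 36 × €1,522.52 = €54,810.72.
Loan 1 is cheaper by €54,810.72 − €23,171.80 = €31,638.92.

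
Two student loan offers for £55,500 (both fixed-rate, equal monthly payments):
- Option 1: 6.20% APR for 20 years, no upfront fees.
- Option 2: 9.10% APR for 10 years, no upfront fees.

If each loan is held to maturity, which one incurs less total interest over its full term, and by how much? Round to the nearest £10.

Option 1: at 6.20% the monthly rate is 0.0051667, so the payment is 55,500 × 0.0051667 / (1 − 1.0051667^−240) = £404.05.
Total interest on Option 1 = 240 × £404.05 − £55,500 = £41,472.00.
Option 2: monthly rate = 9.1%/12 = 0.0075833; payment = 55,500 × 0.0075833 / (1 − (1+0.0075833)^−120) = £706.06.
Total interest on Option 2 = 120 × £706.06 − £55,500 = £29,227.20.
Option 2 is lower by £12,244.80.

Option 2 by £12,240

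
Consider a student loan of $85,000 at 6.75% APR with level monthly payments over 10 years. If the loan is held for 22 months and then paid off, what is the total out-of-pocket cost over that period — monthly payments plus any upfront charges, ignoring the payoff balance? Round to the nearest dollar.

$21,472

At 6.75% the monthly rate is 0.0056250, so the payment is 85,000 × 0.0056250 / (1 − 1.0056250^−120) = $976.00.
Total outlay = 22 × $976.00 = $21,472.00.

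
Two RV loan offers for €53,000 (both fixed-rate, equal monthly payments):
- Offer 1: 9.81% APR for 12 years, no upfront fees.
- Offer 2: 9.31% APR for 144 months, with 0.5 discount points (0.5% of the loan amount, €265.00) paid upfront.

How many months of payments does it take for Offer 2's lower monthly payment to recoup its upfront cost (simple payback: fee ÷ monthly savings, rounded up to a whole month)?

Offer 1: at 9.81% the monthly rate is 0.0081750, so the payment is 53,000 × 0.0081750 / (1 − 1.0081750^−144) = €627.59.
Offer 2: monthly rate = 9.31%/12 = 0.0077583; payment = 53,000 × 0.0077583 / (1 − (1+0.0077583)^−144) = €612.45.
Monthly savings = €627.59 − €612.45 = €15.14.
Break-even = €265.00 / €15.14 = 17.50 → 18 months.

18 months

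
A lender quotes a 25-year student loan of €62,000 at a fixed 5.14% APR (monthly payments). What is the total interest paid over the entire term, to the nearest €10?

€48,260

Monthly rate = 5.14%/12 = 0.0042833; payment = 62,000 × 0.0042833 / (1 − (1+0.0042833)^−300) = €367.52.
Total paid = 300 × €367.52 = €110,256.00; interest = €110,256.00 − €62,000 = €48,256.00.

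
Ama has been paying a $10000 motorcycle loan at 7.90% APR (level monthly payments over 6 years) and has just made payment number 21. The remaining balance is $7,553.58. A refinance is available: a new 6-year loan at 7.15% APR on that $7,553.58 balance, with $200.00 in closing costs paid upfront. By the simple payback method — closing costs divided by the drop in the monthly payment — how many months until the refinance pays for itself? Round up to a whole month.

Current payment = 10,000 × 7.9%/12 / (1 − (1+0.0065833)^−72) = $174.84.
Refinanced payment = 7,553.58 × 0.0059583 / (1 − (1+0.0059583)^−72) = $129.33.
Monthly savings = $174.84 − $129.33 = $45.51.
Break-even = $200.00 / $45.51 = 4.39 → 5 months.

5 months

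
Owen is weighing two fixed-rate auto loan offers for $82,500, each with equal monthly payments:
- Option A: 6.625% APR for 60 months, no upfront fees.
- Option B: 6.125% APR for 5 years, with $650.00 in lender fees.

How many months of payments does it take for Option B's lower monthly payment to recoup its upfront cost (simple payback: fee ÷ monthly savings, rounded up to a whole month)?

34 months

Option A: monthly rate = 6.625%/12 = 0.0055208; payment = 82,500 × 0.0055208 / (1 − (1+0.0055208)^−60) = $1,619.04.
Option B: at 6.125% the monthly rate is 0.0051042, so the payment is 82,500 × 0.0051042 / (1 − 1.0051042^−60) = $1,599.76.
Monthly savings = $1,619.04 − $1,599.76 = $19.28.
Break-even = $650.00 / $19.28 = 33.71 → 34 months.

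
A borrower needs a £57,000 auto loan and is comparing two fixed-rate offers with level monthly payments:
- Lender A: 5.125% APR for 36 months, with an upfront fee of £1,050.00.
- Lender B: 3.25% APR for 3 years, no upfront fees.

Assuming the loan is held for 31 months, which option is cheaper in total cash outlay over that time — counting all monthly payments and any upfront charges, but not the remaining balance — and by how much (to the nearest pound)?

Lender A: at 5.125% the monthly rate is 0.0042708, so the payment is 57,000 × 0.0042708 / (1 − 1.0042708^−36) = £1,711.54.
Lender B: at 3.25% the monthly rate is 0.0027083, so the payment is 57,000 × 0.0027083 / (1 − 1.0027083^−36) = £1,663.92.
Over 31 months: Lender A costs 31 × £1,711.54 + £1,050.00 = £54,107.74; Lender B costs 31 × £1,663.92 = £51,581.52.
Lender B is cheaper by £54,107.74 − £51,581.52 = £2,526.22.

Lender B by £2,526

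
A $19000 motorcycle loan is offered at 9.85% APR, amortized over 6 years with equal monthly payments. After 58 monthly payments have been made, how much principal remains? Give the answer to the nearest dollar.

$4,618

With monthly rate i = 9.85%/12 = 0.0082083, the balance after k of n payments is P · [(1+i)^n − (1+i)^k] / [(1+i)^n − 1].
(1+0.0082083)^72 = 1.80144231 and (1+0.0082083)^58 = 1.60663196, so the balance is 19,000 × (1.80144231 − 1.60663196) / (1.80144231 − 1) = $4,618.42.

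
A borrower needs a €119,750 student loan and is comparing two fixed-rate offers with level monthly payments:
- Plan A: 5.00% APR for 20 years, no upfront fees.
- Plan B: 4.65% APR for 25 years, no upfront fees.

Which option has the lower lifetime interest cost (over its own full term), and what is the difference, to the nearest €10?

Plan A: monthly rate = 5%/12 = 0.0041667; payment = 119,750 × 0.0041667 / (1 − (1+0.0041667)^−240) = €790.30.
Total interest on Plan A = 240 × €790.30 − €119,750 = €69,922.00.
Plan B: monthly rate = 4.65%/12 = 0.0038750; payment = 119,750 × 0.0038750 / (1 − (1+0.0038750)^−300) = €675.85.
Total interest on Plan B = 300 × €675.85 − €119,750 = €83,005.00.
Plan A is lower by €13,083.00.

Plan A by €13,080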